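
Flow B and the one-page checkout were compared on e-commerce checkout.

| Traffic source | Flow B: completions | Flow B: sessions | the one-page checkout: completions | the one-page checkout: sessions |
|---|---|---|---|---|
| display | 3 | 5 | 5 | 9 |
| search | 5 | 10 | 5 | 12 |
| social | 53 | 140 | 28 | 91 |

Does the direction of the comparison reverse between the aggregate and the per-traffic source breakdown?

No

Display: Flow B 3/5 = 60.0%, the one-page checkout 5/9 = 55.6% → Flow B
Search: Flow B 5/10 = 50.0%, the one-page checkout 5/12 = 41.7% → Flow B
Social: Flow B 53/140 = 37.9%, the one-page checkout 28/91 = 30.8% → Flow B
Overall: Flow B 61/155 = 39.4%, the one-page checkout 38/112 = 33.9% → Flow B
Flow B wins overall and in every traffic group — no reversal.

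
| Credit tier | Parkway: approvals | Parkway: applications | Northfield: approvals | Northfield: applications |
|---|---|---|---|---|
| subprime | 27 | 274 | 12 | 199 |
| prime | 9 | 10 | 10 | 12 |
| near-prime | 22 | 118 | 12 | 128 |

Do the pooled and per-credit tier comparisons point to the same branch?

Yes

Subprime: Parkway 27/274 = 9.9%, Northfield 12/199 = 6.0% → Parkway
Prime: Parkway 9/10 = 90.0%, Northfield 10/12 = 83.3% → Parkway
Near-prime: Parkway 22/118 = 18.6%, Northfield 12/128 = 9.4% → Parkway
Overall: Parkway 58/402 = 14.4%, Northfield 34/339 = 10.0% → Parkway
Parkway wins overall and in every credit group — no reversal.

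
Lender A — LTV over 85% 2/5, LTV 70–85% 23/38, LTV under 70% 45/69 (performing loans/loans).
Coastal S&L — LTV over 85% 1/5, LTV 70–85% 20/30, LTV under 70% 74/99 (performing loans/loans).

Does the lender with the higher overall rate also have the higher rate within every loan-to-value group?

No

LTV over 85%: Lender A 2/5 = 40.0%, Coastal S&L 1/5 = 20.0% → Lender A
LTV 70–85%: Lender A 23/38 = 60.5%, Coastal S&L 20/30 = 66.7% → Coastal S&L
LTV under 70%: Lender A 45/69 = 65.2%, Coastal S&L 74/99 = 74.7% → Coastal S&L
Overall: Lender A 70/112 = 62.5%, Coastal S&L 95/134 = 70.9% → Coastal S&L
Neither sweeps: Lender A wins 1 of 3 groups, Coastal S&L wins 2. Coastal S&L wins overall but not every group — no Simpson reversal.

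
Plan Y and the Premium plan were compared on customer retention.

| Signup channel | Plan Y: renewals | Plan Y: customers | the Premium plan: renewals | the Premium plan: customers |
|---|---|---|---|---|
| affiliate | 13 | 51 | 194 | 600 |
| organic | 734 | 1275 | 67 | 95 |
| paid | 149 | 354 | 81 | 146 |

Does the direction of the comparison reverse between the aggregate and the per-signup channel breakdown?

Affiliate: Plan Y 13/51 = 25.5%, the Premium plan 194/600 = 32.3% → the Premium plan
Organic: Plan Y 734/1275 = 57.6%, the Premium plan 67/95 = 70.5% → the Premium plan
Paid: Plan Y 149/354 = 42.1%, the Premium plan 81/146 = 55.5% → the Premium plan
Overall: Plan Y 896/1680 = 53.3%, the Premium plan 342/841 = 40.7% → Plan Y
The Premium plan wins each signup group but Plan Y wins overall — the comparison reverses. The Premium plan's customers skew toward affiliate, which has a lower base rate.

Yes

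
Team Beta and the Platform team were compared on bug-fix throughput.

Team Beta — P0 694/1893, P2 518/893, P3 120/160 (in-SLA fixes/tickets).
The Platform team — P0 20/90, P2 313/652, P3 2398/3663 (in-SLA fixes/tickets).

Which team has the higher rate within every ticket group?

P0: Team Beta 694/1893 = 36.7%, the Platform team 20/90 = 22.2% → Team Beta
P2: Team Beta 518/893 = 58.0%, the Platform team 313/652 = 48.0% → Team Beta
P3: Team Beta 120/160 = 75.0%, the Platform team 2398/3663 = 65.5% → Team Beta
Team Beta has the higher rate in all 3 groups.

Team Beta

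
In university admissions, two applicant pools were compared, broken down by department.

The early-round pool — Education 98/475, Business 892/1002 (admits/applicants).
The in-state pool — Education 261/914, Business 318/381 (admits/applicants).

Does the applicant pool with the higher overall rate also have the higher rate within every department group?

No

Education: the early-round pool 98/475 = 20.6%, the in-state pool 261/914 = 28.6% → the in-state pool
Business: the early-round pool 892/1002 = 89.0%, the in-state pool 318/381 = 83.5% → the early-round pool
Overall: the early-round pool 990/1477 = 67.0%, the in-state pool 579/1295 = 44.7% → the early-round pool
Neither sweeps: the early-round pool wins 1 of 2 groups, the in-state pool wins 1. The early-round pool wins overall but not every group — no Simpson reversal.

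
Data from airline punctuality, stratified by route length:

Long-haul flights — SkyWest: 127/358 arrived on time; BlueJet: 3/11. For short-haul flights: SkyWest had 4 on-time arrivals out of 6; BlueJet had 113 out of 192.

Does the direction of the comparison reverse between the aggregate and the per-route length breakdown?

Long-haul: SkyWest 127/358 = 35.5%, BlueJet 3/11 = 27.3% → SkyWest
Short-haul: SkyWest 4/6 = 66.7%, BlueJet 113/192 = 58.9% → SkyWest
Overall: SkyWest 131/364 = 36.0%, BlueJet 116/203 = 57.1% → BlueJet
SkyWest wins each route group but BlueJet wins overall — the comparison reverses. SkyWest's flights skew toward long-haul, which has a lower base rate.

Yes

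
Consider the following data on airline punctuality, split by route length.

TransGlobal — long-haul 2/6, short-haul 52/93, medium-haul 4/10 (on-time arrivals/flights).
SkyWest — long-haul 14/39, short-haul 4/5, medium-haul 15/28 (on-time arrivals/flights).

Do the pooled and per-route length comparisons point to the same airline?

Long-haul: TransGlobal 2/6 = 33.3%, SkyWest 14/39 = 35.9% → SkyWest
Short-haul: TransGlobal 52/93 = 55.9%, SkyWest 4/5 = 80.0% → SkyWest
Medium-haul: TransGlobal 4/10 = 40.0%, SkyWest 15/28 = 53.6% → SkyWest
Overall: TransGlobal 58/109 = 53.2%, SkyWest 33/72 = 45.8% → TransGlobal
SkyWest wins each route group but TransGlobal wins overall — the comparison reverses. SkyWest's flights skew toward long-haul, which has a lower base rate.

No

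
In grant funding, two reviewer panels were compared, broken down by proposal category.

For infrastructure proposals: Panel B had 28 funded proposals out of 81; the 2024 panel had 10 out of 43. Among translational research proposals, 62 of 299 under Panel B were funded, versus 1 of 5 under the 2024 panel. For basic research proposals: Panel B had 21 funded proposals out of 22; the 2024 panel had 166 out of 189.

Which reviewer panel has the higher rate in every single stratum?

Panel B

Infrastructure: Panel B 28/81 = 34.6%, the 2024 panel 10/43 = 23.3% → Panel B
Translational research: Panel B 62/299 = 20.7%, the 2024 panel 1/5 = 20.0% → Panel B
Basic research: Panel B 21/22 = 95.5%, the 2024 panel 166/189 = 87.8% → Panel B
Panel B has the higher rate in all 3 groups.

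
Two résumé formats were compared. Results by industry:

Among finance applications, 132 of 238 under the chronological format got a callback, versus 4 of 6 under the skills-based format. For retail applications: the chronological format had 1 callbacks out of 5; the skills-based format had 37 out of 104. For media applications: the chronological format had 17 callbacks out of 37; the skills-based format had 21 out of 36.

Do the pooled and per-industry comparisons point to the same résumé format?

Finance: the chronological format 132/238 = 55.5%, the skills-based format 4/6 = 66.7% → the skills-based format
Retail: the chronological format 1/5 = 20.0%, the skills-based format 37/104 = 35.6% → the skills-based format
Media: the chronological format 17/37 = 45.9%, the skills-based format 21/36 = 58.3% → the skills-based format
Overall: the chronological format 150/280 = 53.6%, the skills-based format 62/146 = 42.5% → the chronological format
The skills-based format wins each industry group but the chronological format wins overall — the comparison reverses. The skills-based format's applications skew toward retail, which has a lower base rate.

No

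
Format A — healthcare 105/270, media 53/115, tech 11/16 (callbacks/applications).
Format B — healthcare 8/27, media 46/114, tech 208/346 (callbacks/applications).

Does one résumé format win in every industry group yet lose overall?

Yes

Healthcare: Format A 105/270 = 38.9%, Format B 8/27 = 29.6% → Format A
Media: Format A 53/115 = 46.1%, Format B 46/114 = 40.4% → Format A
Tech: Format A 11/16 = 68.8%, Format B 208/346 = 60.1% → Format A
Overall: Format A 169/401 = 42.1%, Format B 262/487 = 53.8% → Format B
Format A wins each industry group but Format B wins overall — the comparison reverses. Format A's applications skew toward healthcare, which has a lower base rate.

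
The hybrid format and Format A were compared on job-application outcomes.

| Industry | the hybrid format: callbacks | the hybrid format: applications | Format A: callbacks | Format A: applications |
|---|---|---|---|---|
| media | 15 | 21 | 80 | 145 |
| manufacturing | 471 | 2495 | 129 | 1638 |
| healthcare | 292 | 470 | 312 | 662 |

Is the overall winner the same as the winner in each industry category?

Yes

Media: the hybrid format 15/21 = 71.4%, Format A 80/145 = 55.2% → the hybrid format
Manufacturing: the hybrid format 471/2495 = 18.9%, Format A 129/1638 = 7.9% → the hybrid format
Healthcare: the hybrid format 292/470 = 62.1%, Format A 312/662 = 47.1% → the hybrid format
Overall: the hybrid format 778/2986 = 26.1%, Format A 521/2445 = 21.3% → the hybrid format
The hybrid format wins overall and in every industry group — no reversal.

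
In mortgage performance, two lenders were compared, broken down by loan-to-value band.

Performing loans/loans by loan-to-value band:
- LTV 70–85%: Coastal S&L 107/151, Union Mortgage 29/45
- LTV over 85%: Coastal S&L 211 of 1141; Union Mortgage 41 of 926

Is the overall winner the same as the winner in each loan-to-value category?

LTV 70–85%: Coastal S&L 107/151 = 70.9%, Union Mortgage 29/45 = 64.4% → Coastal S&L
LTV over 85%: Coastal S&L 211/1141 = 18.5%, Union Mortgage 41/926 = 4.4% → Coastal S&L
Overall: Coastal S&L 318/1292 = 24.6%, Union Mortgage 70/971 = 7.2% → Coastal S&L
Coastal S&L wins overall and in every loan-to-value group — no reversal.

Yes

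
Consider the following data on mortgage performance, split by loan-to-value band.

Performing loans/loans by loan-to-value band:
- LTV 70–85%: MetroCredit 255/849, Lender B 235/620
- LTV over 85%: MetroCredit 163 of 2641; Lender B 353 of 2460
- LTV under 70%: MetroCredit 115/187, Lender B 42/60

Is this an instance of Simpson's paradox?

No

LTV 70–85%: MetroCredit 255/849 = 30.0%, Lender B 235/620 = 37.9% → Lender B
LTV over 85%: MetroCredit 163/2641 = 6.2%, Lender B 353/2460 = 14.3% → Lender B
LTV under 70%: MetroCredit 115/187 = 61.5%, Lender B 42/60 = 70.0% → Lender B
Overall: MetroCredit 533/3677 = 14.5%, Lender B 630/3140 = 20.1% → Lender B
Lender B wins overall and in every loan-to-value group — no reversal.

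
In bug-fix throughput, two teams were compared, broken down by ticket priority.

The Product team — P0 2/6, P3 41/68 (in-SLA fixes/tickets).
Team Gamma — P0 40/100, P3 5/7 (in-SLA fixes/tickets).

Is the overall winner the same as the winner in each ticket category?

No

P0: the Product team 2/6 = 33.3%, Team Gamma 40/100 = 40.0% → Team Gamma
P3: the Product team 41/68 = 60.3%, Team Gamma 5/7 = 71.4% → Team Gamma
Overall: the Product team 43/74 = 58.1%, Team Gamma 45/107 = 42.1% → the Product team
Team Gamma wins each ticket group but the Product team wins overall — the comparison reverses. Team Gamma's tickets skew toward P0, which has a lower base rate.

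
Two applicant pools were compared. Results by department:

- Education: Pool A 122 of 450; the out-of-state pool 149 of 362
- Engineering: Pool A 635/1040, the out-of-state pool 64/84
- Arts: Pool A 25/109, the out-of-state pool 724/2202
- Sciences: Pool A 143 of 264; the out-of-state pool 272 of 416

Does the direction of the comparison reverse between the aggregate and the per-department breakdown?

Education: Pool A 122/450 = 27.1%, the out-of-state pool 149/362 = 41.2% → the out-of-state pool
Engineering: Pool A 635/1040 = 61.1%, the out-of-state pool 64/84 = 76.2% → the out-of-state pool
Arts: Pool A 25/109 = 22.9%, the out-of-state pool 724/2202 = 32.9% → the out-of-state pool
Sciences: Pool A 143/264 = 54.2%, the out-of-state pool 272/416 = 65.4% → the out-of-state pool
Overall: Pool A 925/1863 = 49.7%, the out-of-state pool 1209/3064 = 39.5% → Pool A
The out-of-state pool wins each department group but Pool A wins overall — the comparison reverses. The out-of-state pool's applicants skew toward Arts, which has a lower base rate.

Yes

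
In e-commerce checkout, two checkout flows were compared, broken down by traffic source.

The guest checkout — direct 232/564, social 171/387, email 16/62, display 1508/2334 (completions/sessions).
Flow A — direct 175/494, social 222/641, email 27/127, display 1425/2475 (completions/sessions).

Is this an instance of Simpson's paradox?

Direct: the guest checkout 232/564 = 41.1%, Flow A 175/494 = 35.4% → the guest checkout
Social: the guest checkout 171/387 = 44.2%, Flow A 222/641 = 34.6% → the guest checkout
Email: the guest checkout 16/62 = 25.8%, Flow A 27/127 = 21.3% → the guest checkout
Display: the guest checkout 1508/2334 = 64.6%, Flow A 1425/2475 = 57.6% → the guest checkout
Overall: the guest checkout 1927/3347 = 57.6%, Flow A 1849/3737 = 49.5% → the guest checkout
The guest checkout wins overall and in every traffic group — no reversal.

No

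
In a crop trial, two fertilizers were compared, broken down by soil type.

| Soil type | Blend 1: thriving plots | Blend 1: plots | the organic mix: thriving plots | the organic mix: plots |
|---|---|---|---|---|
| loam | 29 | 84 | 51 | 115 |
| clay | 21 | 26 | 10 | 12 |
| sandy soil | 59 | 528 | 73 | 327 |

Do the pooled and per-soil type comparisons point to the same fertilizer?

Loam: Blend 1 29/84 = 34.5%, the organic mix 51/115 = 44.3% → the organic mix
Clay: Blend 1 21/26 = 80.8%, the organic mix 10/12 = 83.3% → the organic mix
Sandy soil: Blend 1 59/528 = 11.2%, the organic mix 73/327 = 22.3% → the organic mix
Overall: Blend 1 109/638 = 17.1%, the organic mix 134/454 = 29.5% → the organic mix
The organic mix wins overall and in every soil group — no reversal.

Yes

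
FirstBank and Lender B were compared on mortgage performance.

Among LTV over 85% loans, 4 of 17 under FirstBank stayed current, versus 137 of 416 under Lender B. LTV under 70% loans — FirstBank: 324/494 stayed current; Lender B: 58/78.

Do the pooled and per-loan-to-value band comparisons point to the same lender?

No

LTV over 85%: FirstBank 4/17 = 23.5%, Lender B 137/416 = 32.9% → Lender B
LTV under 70%: FirstBank 324/494 = 65.6%, Lender B 58/78 = 74.4% → Lender B
Overall: FirstBank 328/511 = 64.2%, Lender B 195/494 = 39.5% → FirstBank
Lender B wins each loan-to-value group but FirstBank wins overall — the comparison reverses. Lender B's loans skew toward LTV over 85%, which has a lower base rate.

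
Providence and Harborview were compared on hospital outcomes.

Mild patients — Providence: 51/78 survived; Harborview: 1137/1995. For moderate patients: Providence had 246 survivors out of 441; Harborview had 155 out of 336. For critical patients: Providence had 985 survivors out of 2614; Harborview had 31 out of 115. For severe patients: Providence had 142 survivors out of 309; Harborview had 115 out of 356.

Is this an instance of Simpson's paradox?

Mild: Providence 51/78 = 65.4%, Harborview 1137/1995 = 57.0% → Providence
Moderate: Providence 246/441 = 55.8%, Harborview 155/336 = 46.1% → Providence
Critical: Providence 985/2614 = 37.7%, Harborview 31/115 = 27.0% → Providence
Severe: Providence 142/309 = 46.0%, Harborview 115/356 = 32.3% → Providence
Overall: Providence 1424/3442 = 41.4%, Harborview 1438/2802 = 51.3% → Harborview
Providence wins each case group but Harborview wins overall — the comparison reverses. Providence's patients skew toward critical, which has a lower base rate.

Yes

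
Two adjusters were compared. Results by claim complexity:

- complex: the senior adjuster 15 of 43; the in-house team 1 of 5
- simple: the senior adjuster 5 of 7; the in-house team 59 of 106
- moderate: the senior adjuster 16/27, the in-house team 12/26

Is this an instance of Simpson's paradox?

Yes

Complex: the senior adjuster 15/43 = 34.9%, the in-house team 1/5 = 20.0% → the senior adjuster
Simple: the senior adjuster 5/7 = 71.4%, the in-house team 59/106 = 55.7% → the senior adjuster
Moderate: the senior adjuster 16/27 = 59.3%, the in-house team 12/26 = 46.2% → the senior adjuster
Overall: the senior adjuster 36/77 = 46.8%, the in-house team 72/137 = 52.6% → the in-house team
The senior adjuster wins each claim group but the in-house team wins overall — the comparison reverses. The senior adjuster's claims skew toward complex, which has a lower base rate.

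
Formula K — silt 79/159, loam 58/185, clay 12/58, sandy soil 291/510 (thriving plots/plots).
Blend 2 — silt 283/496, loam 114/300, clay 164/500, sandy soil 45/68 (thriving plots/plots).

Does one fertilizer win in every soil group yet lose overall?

Yes

Silt: Formula K 79/159 = 49.7%, Blend 2 283/496 = 57.1% → Blend 2
Loam: Formula K 58/185 = 31.4%, Blend 2 114/300 = 38.0% → Blend 2
Clay: Formula K 12/58 = 20.7%, Blend 2 164/500 = 32.8% → Blend 2
Sandy soil: Formula K 291/510 = 57.1%, Blend 2 45/68 = 66.2% → Blend 2
Overall: Formula K 440/912 = 48.2%, Blend 2 606/1364 = 44.4% → Formula K
Blend 2 wins each soil group but Formula K wins overall — the comparison reverses. Blend 2's plots skew toward clay, which has a lower base rate.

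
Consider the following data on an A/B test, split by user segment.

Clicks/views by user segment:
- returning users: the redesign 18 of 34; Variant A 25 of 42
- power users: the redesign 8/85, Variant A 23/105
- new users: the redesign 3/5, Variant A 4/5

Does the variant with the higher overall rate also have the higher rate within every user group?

Yes

Returning users: the redesign 18/34 = 52.9%, Variant A 25/42 = 59.5% → Variant A
Power users: the redesign 8/85 = 9.4%, Variant A 23/105 = 21.9% → Variant A
New users: the redesign 3/5 = 60.0%, Variant A 4/5 = 80.0% → Variant A
Overall: the redesign 29/124 = 23.4%, Variant A 52/152 = 34.2% → Variant A
Variant A wins overall and in every user group — no reversal.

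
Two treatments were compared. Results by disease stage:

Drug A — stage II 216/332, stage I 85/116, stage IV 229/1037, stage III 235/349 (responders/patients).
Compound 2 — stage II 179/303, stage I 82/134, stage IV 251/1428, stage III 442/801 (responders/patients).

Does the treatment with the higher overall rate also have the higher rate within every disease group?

Yes

Stage II: Drug A 216/332 = 65.1%, Compound 2 179/303 = 59.1% → Drug A
Stage I: Drug A 85/116 = 73.3%, Compound 2 82/134 = 61.2% → Drug A
Stage IV: Drug A 229/1037 = 22.1%, Compound 2 251/1428 = 17.6% → Drug A
Stage III: Drug A 235/349 = 67.3%, Compound 2 442/801 = 55.2% → Drug A
Overall: Drug A 765/1834 = 41.7%, Compound 2 954/2666 = 35.8% → Drug A
Drug A wins overall and in every disease group — no reversal.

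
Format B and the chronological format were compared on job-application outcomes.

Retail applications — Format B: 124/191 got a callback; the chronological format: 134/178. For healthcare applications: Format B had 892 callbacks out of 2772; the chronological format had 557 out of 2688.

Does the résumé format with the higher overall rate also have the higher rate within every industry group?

Retail: Format B 124/191 = 64.9%, the chronological format 134/178 = 75.3% → the chronological format
Healthcare: Format B 892/2772 = 32.2%, the chronological format 557/2688 = 20.7% → Format B
Overall: Format B 1016/2963 = 34.3%, the chronological format 691/2866 = 24.1% → Format B
Neither sweeps: Format B wins 1 of 2 groups, the chronological format wins 1. Format B wins overall but not every group — no Simpson reversal.

No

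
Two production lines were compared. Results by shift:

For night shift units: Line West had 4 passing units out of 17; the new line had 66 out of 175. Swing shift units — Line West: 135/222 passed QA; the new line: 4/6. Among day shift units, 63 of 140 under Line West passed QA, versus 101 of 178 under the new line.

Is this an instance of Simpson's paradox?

Yes

Night shift: Line West 4/17 = 23.5%, the new line 66/175 = 37.7% → the new line
Swing shift: Line West 135/222 = 60.8%, the new line 4/6 = 66.7% → the new line
Day shift: Line West 63/140 = 45.0%, the new line 101/178 = 56.7% → the new line
Overall: Line West 202/379 = 53.3%, the new line 171/359 = 47.6% → Line West
The new line wins each shift group but Line West wins overall — the comparison reverses. The new line's units skew toward night shift, which has a lower base rate.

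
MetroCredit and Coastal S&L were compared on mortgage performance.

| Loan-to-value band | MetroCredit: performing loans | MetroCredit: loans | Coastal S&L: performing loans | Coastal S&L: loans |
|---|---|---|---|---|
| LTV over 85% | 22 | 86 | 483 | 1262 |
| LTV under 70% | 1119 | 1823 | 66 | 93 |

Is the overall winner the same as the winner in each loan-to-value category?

LTV over 85%: MetroCredit 22/86 = 25.6%, Coastal S&L 483/1262 = 38.3% → Coastal S&L
LTV under 70%: MetroCredit 1119/1823 = 61.4%, Coastal S&L 66/93 = 71.0% → Coastal S&L
Overall: MetroCredit 1141/1909 = 59.8%, Coastal S&L 549/1355 = 40.5% → MetroCredit
Coastal S&L wins each loan-to-value group but MetroCredit wins overall — the comparison reverses. Coastal S&L's loans skew toward LTV over 85%, which has a lower base rate.

No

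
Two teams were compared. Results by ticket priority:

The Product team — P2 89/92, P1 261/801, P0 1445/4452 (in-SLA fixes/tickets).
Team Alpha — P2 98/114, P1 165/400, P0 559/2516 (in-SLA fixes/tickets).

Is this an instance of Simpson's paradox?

P2: the Product team 89/92 = 96.7%, Team Alpha 98/114 = 86.0% → the Product team
P1: the Product team 261/801 = 32.6%, Team Alpha 165/400 = 41.2% → Team Alpha
P0: the Product team 1445/4452 = 32.5%, Team Alpha 559/2516 = 22.2% → the Product team
Overall: the Product team 1795/5345 = 33.6%, Team Alpha 822/3030 = 27.1% → the Product team
Neither sweeps: the Product team wins 2 of 3 groups, Team Alpha wins 1. The Product team wins overall but not every group — no Simpson reversal.

No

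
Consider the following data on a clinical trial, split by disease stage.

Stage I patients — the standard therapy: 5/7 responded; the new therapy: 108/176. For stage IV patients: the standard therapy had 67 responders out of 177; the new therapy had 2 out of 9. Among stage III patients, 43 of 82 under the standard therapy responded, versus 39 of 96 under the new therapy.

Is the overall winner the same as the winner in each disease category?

No

Stage I: the standard therapy 5/7 = 71.4%, the new therapy 108/176 = 61.4% → the standard therapy
Stage IV: the standard therapy 67/177 = 37.9%, the new therapy 2/9 = 22.2% → the standard therapy
Stage III: the standard therapy 43/82 = 52.4%, the new therapy 39/96 = 40.6% → the standard therapy
Overall: the standard therapy 115/266 = 43.2%, the new therapy 149/281 = 53.0% → the new therapy
The standard therapy wins each disease group but the new therapy wins overall — the comparison reverses. The standard therapy's patients skew toward stage IV, which has a lower base rate.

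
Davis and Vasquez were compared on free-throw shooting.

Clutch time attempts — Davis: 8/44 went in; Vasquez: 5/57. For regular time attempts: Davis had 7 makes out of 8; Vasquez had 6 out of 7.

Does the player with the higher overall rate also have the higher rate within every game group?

Clutch time: Davis 8/44 = 18.2%, Vasquez 5/57 = 8.8% → Davis
Regular time: Davis 7/8 = 87.5%, Vasquez 6/7 = 85.7% → Davis
Overall: Davis 15/52 = 28.8%, Vasquez 11/64 = 17.2% → Davis
Davis wins overall and in every game group — no reversal.

Yes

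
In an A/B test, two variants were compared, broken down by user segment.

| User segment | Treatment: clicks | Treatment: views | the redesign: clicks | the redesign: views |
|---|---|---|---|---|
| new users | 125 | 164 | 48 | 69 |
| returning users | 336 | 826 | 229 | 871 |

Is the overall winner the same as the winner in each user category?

New users: Treatment 125/164 = 76.2%, the redesign 48/69 = 69.6% → Treatment
Returning users: Treatment 336/826 = 40.7%, the redesign 229/871 = 26.3% → Treatment
Overall: Treatment 461/990 = 46.6%, the redesign 277/940 = 29.5% → Treatment
Treatment wins overall and in every user group — no reversal.

Yes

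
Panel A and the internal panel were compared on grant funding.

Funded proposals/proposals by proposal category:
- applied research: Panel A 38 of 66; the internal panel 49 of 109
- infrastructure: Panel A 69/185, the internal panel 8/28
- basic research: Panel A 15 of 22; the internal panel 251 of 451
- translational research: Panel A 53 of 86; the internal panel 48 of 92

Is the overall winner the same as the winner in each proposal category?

Applied research: Panel A 38/66 = 57.6%, the internal panel 49/109 = 45.0% → Panel A
Infrastructure: Panel A 69/185 = 37.3%, the internal panel 8/28 = 28.6% → Panel A
Basic research: Panel A 15/22 = 68.2%, the internal panel 251/451 = 55.7% → Panel A
Translational research: Panel A 53/86 = 61.6%, the internal panel 48/92 = 52.2% → Panel A
Overall: Panel A 175/359 = 48.7%, the internal panel 356/680 = 52.4% → the internal panel
Panel A wins each proposal group but the internal panel wins overall — the comparison reverses. Panel A's proposals skew toward infrastructure, which has a lower base rate.

No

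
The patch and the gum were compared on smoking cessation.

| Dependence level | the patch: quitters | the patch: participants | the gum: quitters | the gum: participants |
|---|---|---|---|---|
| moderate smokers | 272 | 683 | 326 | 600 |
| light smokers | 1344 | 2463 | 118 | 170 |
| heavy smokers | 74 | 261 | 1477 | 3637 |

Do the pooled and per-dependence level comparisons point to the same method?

No

Moderate smokers: the patch 272/683 = 39.8%, the gum 326/600 = 54.3% → the gum
Light smokers: the patch 1344/2463 = 54.6%, the gum 118/170 = 69.4% → the gum
Heavy smokers: the patch 74/261 = 28.4%, the gum 1477/3637 = 40.6% → the gum
Overall: the patch 1690/3407 = 49.6%, the gum 1921/4407 = 43.6% → the patch
The gum wins each dependence group but the patch wins overall — the comparison reverses. The gum's participants skew toward heavy smokers, which has a lower base rate.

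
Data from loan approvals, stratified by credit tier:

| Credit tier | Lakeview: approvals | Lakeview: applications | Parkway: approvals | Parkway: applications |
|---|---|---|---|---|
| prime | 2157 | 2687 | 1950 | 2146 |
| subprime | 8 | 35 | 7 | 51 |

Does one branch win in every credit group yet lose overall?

No

Prime: Lakeview 2157/2687 = 80.3%, Parkway 1950/2146 = 90.9% → Parkway
Subprime: Lakeview 8/35 = 22.9%, Parkway 7/51 = 13.7% → Lakeview
Overall: Lakeview 2165/2722 = 79.5%, Parkway 1957/2197 = 89.1% → Parkway
Neither sweeps: Lakeview wins 1 of 2 groups, Parkway wins 1. Parkway wins overall but not every group — no Simpson reversal.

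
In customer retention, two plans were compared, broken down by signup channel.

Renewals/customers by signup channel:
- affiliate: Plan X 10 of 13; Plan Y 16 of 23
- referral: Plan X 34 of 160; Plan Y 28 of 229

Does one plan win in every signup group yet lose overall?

No

Affiliate: Plan X 10/13 = 76.9%, Plan Y 16/23 = 69.6% → Plan X
Referral: Plan X 34/160 = 21.2%, Plan Y 28/229 = 12.2% → Plan X
Overall: Plan X 44/173 = 25.4%, Plan Y 44/252 = 17.5% → Plan X
Plan X wins overall and in every signup group — no reversal.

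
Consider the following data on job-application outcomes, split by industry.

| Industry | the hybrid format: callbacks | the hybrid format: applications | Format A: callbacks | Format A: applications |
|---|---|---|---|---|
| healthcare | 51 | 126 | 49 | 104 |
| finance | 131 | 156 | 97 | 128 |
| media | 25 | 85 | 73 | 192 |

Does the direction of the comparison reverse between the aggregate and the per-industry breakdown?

Healthcare: the hybrid format 51/126 = 40.5%, Format A 49/104 = 47.1% → Format A
Finance: the hybrid format 131/156 = 84.0%, Format A 97/128 = 75.8% → the hybrid format
Media: the hybrid format 25/85 = 29.4%, Format A 73/192 = 38.0% → Format A
Overall: the hybrid format 207/367 = 56.4%, Format A 219/424 = 51.7% → the hybrid format
Neither sweeps: the hybrid format wins 1 of 3 groups, Format A wins 2. The hybrid format wins overall but not every group — no Simpson reversal.

No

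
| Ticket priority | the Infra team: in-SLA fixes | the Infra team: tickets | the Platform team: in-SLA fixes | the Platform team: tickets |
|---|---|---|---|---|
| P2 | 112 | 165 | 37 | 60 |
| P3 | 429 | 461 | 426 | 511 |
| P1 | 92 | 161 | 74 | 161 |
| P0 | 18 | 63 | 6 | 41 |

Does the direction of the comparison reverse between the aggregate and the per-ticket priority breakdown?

P2: the Infra team 112/165 = 67.9%, the Platform team 37/60 = 61.7% → the Infra team
P3: the Infra team 429/461 = 93.1%, the Platform team 426/511 = 83.4% → the Infra team
P1: the Infra team 92/161 = 57.1%, the Platform team 74/161 = 46.0% → the Infra team
P0: the Infra team 18/63 = 28.6%, the Platform team 6/41 = 14.6% → the Infra team
Overall: the Infra team 651/850 = 76.6%, the Platform team 543/773 = 70.2% → the Infra team
The Infra team wins overall and in every ticket group — no reversal.

No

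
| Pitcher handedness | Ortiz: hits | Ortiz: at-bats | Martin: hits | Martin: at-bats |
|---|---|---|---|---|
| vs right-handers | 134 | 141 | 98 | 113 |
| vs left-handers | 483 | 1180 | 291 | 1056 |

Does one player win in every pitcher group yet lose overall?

No

Vs right-handers: Ortiz 134/141 = 95.0%, Martin 98/113 = 86.7% → Ortiz
Vs left-handers: Ortiz 483/1180 = 40.9%, Martin 291/1056 = 27.6% → Ortiz
Overall: Ortiz 617/1321 = 46.7%, Martin 389/1169 = 33.3% → Ortiz
Ortiz wins overall and in every pitcher group — no reversal.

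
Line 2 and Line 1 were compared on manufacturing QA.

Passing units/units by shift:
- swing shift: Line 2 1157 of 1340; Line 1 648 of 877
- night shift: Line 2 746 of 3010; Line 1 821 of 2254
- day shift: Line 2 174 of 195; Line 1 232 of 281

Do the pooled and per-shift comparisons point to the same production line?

Swing shift: Line 2 1157/1340 = 86.3%, Line 1 648/877 = 73.9% → Line 2
Night shift: Line 2 746/3010 = 24.8%, Line 1 821/2254 = 36.4% → Line 1
Day shift: Line 2 174/195 = 89.2%, Line 1 232/281 = 82.6% → Line 2
Overall: Line 2 2077/4545 = 45.7%, Line 1 1701/3412 = 49.9% → Line 1
Neither sweeps: Line 2 wins 2 of 3 groups, Line 1 wins 1. Line 1 wins overall but not every group — no Simpson reversal.

No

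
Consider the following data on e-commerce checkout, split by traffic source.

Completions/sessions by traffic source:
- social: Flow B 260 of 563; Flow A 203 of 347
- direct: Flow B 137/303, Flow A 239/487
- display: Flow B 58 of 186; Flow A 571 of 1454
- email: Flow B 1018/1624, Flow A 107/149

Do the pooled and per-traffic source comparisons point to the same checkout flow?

No

Social: Flow B 260/563 = 46.2%, Flow A 203/347 = 58.5% → Flow A
Direct: Flow B 137/303 = 45.2%, Flow A 239/487 = 49.1% → Flow A
Display: Flow B 58/186 = 31.2%, Flow A 571/1454 = 39.3% → Flow A
Email: Flow B 1018/1624 = 62.7%, Flow A 107/149 = 71.8% → Flow A
Overall: Flow B 1473/2676 = 55.0%, Flow A 1120/2437 = 46.0% → Flow B
Flow A wins each traffic group but Flow B wins overall — the comparison reverses. Flow A's sessions skew toward display, which has a lower base rate.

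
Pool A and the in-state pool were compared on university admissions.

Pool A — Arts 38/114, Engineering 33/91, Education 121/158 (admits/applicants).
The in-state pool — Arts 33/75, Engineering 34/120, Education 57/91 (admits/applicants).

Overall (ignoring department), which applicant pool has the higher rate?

Pool A

Arts: Pool A 38/114 = 33.3%, the in-state pool 33/75 = 44.0% → the in-state pool
Engineering: Pool A 33/91 = 36.3%, the in-state pool 34/120 = 28.3% → Pool A
Education: Pool A 121/158 = 76.6%, the in-state pool 57/91 = 62.6% → Pool A
Overall: Pool A 192/363 = 52.9%, the in-state pool 124/286 = 43.4% → Pool A
(Neither sweeps every department group, but Pool A has the higher pooled rate.)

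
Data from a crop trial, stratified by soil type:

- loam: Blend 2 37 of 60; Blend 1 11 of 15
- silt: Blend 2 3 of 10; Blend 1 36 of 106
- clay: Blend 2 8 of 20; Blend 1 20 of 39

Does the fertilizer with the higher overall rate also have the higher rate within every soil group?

No

Loam: Blend 2 37/60 = 61.7%, Blend 1 11/15 = 73.3% → Blend 1
Silt: Blend 2 3/10 = 30.0%, Blend 1 36/106 = 34.0% → Blend 1
Clay: Blend 2 8/20 = 40.0%, Blend 1 20/39 = 51.3% → Blend 1
Overall: Blend 2 48/90 = 53.3%, Blend 1 67/160 = 41.9% → Blend 2
Blend 1 wins each soil group but Blend 2 wins overall — the comparison reverses. Blend 1's plots skew toward silt, which has a lower base rate.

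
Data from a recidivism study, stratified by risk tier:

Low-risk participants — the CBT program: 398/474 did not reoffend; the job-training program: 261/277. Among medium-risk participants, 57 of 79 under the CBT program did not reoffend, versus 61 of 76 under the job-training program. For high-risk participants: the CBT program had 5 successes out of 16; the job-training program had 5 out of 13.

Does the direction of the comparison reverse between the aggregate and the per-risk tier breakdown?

No

Low-risk: the CBT program 398/474 = 84.0%, the job-training program 261/277 = 94.2% → the job-training program
Medium-risk: the CBT program 57/79 = 72.2%, the job-training program 61/76 = 80.3% → the job-training program
High-risk: the CBT program 5/16 = 31.2%, the job-training program 5/13 = 38.5% → the job-training program
Overall: the CBT program 460/569 = 80.8%, the job-training program 327/366 = 89.3% → the job-training program
The job-training program wins overall and in every risk group — no reversal.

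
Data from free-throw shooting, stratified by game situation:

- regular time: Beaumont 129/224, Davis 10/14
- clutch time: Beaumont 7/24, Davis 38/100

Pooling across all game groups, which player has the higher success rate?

Regular time: Beaumont 129/224 = 57.6%, Davis 10/14 = 71.4% → Davis
Clutch time: Beaumont 7/24 = 29.2%, Davis 38/100 = 38.0% → Davis
Overall: Beaumont 136/248 = 54.8%, Davis 48/114 = 42.1% → Beaumont
(Davis wins every game group but Beaumont wins overall — Davis's attempts skew toward the low-rate clutch time group.)

Beaumont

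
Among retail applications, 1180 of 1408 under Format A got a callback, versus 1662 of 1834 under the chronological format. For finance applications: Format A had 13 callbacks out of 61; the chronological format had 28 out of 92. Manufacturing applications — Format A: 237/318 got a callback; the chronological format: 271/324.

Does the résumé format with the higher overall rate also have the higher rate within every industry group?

Yes

Retail: Format A 1180/1408 = 83.8%, the chronological format 1662/1834 = 90.6% → the chronological format
Finance: Format A 13/61 = 21.3%, the chronological format 28/92 = 30.4% → the chronological format
Manufacturing: Format A 237/318 = 74.5%, the chronological format 271/324 = 83.6% → the chronological format
Overall: Format A 1430/1787 = 80.0%, the chronological format 1961/2250 = 87.2% → the chronological format
The chronological format wins overall and in every industry group — no reversal.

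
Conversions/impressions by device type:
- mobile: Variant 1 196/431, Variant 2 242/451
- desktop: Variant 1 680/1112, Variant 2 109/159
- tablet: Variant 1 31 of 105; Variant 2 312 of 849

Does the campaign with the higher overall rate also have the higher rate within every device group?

No

Mobile: Variant 1 196/431 = 45.5%, Variant 2 242/451 = 53.7% → Variant 2
Desktop: Variant 1 680/1112 = 61.2%, Variant 2 109/159 = 68.6% → Variant 2
Tablet: Variant 1 31/105 = 29.5%, Variant 2 312/849 = 36.7% → Variant 2
Overall: Variant 1 907/1648 = 55.0%, Variant 2 663/1459 = 45.4% → Variant 1
Variant 2 wins each device group but Variant 1 wins overall — the comparison reverses. Variant 2's impressions skew toward tablet, which has a lower base rate.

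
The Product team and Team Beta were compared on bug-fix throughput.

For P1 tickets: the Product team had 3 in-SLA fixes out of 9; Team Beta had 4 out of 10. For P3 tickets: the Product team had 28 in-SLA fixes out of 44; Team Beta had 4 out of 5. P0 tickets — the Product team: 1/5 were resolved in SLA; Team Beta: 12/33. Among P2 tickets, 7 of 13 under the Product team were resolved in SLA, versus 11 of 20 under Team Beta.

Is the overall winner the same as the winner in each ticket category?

No

P1: the Product team 3/9 = 33.3%, Team Beta 4/10 = 40.0% → Team Beta
P3: the Product team 28/44 = 63.6%, Team Beta 4/5 = 80.0% → Team Beta
P0: the Product team 1/5 = 20.0%, Team Beta 12/33 = 36.4% → Team Beta
P2: the Product team 7/13 = 53.8%, Team Beta 11/20 = 55.0% → Team Beta
Overall: the Product team 39/71 = 54.9%, Team Beta 31/68 = 45.6% → the Product team
Team Beta wins each ticket group but the Product team wins overall — the comparison reverses. Team Beta's tickets skew toward P0, which has a lower base rate.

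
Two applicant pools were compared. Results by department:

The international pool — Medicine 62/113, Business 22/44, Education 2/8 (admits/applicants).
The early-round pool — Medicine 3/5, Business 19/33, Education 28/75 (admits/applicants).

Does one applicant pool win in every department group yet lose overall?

Yes

Medicine: the international pool 62/113 = 54.9%, the early-round pool 3/5 = 60.0% → the early-round pool
Business: the international pool 22/44 = 50.0%, the early-round pool 19/33 = 57.6% → the early-round pool
Education: the international pool 2/8 = 25.0%, the early-round pool 28/75 = 37.3% → the early-round pool
Overall: the international pool 86/165 = 52.1%, the early-round pool 50/113 = 44.2% → the international pool
The early-round pool wins each department group but the international pool wins overall — the comparison reverses. The early-round pool's applicants skew toward Education, which has a lower base rate.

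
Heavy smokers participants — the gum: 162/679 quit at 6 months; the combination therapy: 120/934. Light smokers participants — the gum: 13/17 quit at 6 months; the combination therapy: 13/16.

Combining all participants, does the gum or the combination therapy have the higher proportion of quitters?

Heavy smokers: the gum 162/679 = 23.9%, the combination therapy 120/934 = 12.8% → the gum
Light smokers: the gum 13/17 = 76.5%, the combination therapy 13/16 = 81.2% → the combination therapy
Overall: the gum 175/696 = 25.1%, the combination therapy 133/950 = 14.0% → the gum
(Neither sweeps every dependence group, but the gum has the higher pooled rate.)

the gum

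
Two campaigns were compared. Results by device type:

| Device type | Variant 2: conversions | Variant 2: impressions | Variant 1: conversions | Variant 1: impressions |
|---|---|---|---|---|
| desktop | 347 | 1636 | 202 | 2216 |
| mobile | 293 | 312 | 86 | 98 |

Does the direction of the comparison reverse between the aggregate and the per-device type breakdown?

No

Desktop: Variant 2 347/1636 = 21.2%, Variant 1 202/2216 = 9.1% → Variant 2
Mobile: Variant 2 293/312 = 93.9%, Variant 1 86/98 = 87.8% → Variant 2
Overall: Variant 2 640/1948 = 32.9%, Variant 1 288/2314 = 12.4% → Variant 2
Variant 2 wins overall and in every device group — no reversal.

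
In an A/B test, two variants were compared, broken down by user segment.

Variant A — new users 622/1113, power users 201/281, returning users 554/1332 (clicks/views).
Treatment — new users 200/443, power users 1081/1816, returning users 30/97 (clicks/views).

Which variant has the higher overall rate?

Treatment

New users: Variant A 622/1113 = 55.9%, Treatment 200/443 = 45.1% → Variant A
Power users: Variant A 201/281 = 71.5%, Treatment 1081/1816 = 59.5% → Variant A
Returning users: Variant A 554/1332 = 41.6%, Treatment 30/97 = 30.9% → Variant A
Overall: Variant A 1377/2726 = 50.5%, Treatment 1311/2356 = 55.6% → Treatment
(Variant A wins every user group but Treatment wins overall — Variant A's views skew toward the low-rate returning users group.)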